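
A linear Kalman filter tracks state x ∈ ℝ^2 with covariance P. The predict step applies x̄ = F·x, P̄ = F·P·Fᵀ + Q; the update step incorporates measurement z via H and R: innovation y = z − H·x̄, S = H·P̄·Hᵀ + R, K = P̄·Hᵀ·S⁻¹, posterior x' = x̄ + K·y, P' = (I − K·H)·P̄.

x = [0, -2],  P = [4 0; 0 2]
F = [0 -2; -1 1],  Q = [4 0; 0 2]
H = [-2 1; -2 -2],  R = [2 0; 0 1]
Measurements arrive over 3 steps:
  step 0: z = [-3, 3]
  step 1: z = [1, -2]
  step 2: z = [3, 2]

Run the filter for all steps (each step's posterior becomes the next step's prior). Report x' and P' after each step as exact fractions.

step 0: x' = [34/61, -2], P' = [372/1525 -4/25; -4/25 8/25]
step 1: x' = [32548/113383, 274227/453532], P' = [26556/113383 -16728/113383; -16728/113383 67647/226766]
step 2: x' = [-174383854/131316031, 43385196/131316031], P' = [30701884/131316031 -19302132/131316031; -19302132/131316031 39077846/131316031]

step 0: x̄ = F·x = [4, -2]
step 0: P̄ = F·P·Fᵀ + Q = [12 -4; -4 8]
step 0: y = z − H·x̄ = [7, 7]
step 0: S = H·P̄·Hᵀ + R = [74 24; 24 49]
step 0: K = P̄·Hᵀ·S⁻¹ = [-494/1525 -256/1525; 8/25 -8/25]
step 0: x' = x̄ + K·y = [34/61, -2]
step 0: P' = (I − K·H)·P̄ = [372/1525 -4/25; -4/25 8/25]
step 1: x̄ = F·x = [4, -156/61]
step 1: P̄ = F·P·Fᵀ + Q = [132/25 -24/25; -24/25 4398/1525]
step 1: y = z − H·x̄ = [705/61, 54/61]
step 1: S = H·P̄·Hᵀ + R = [45512/1525 20484/1525; 20484/1525 39613/1525]
step 1: K = P̄·Hᵀ·S⁻¹ = [-34920/113383 -19656/113383; 134559/453532 -34191/113383]
step 1: x' = x̄ + K·y = [32548/113383, 274227/453532]
step 1: P' = (I − K·H)·P̄ = [26556/113383 -16728/113383; -16728/113383 67647/226766]
step 2: x̄ = F·x = [-274227/226766, 144035/453532]
step 2: P̄ = F·P·Fᵀ + Q = [588826/113383 -101103/113383; -101103/113383 641203/226766]
step 2: y = z − H·x̄ = [119653/453532, 49113/226766]
step 2: S = H·P̄·Hᵀ + R = [6614167/226766 1511895/113383; 1511895/113383 2942269/113383]
step 2: K = P̄·Hᵀ·S⁻¹ = [-3668450/11937821 -465296/2679919; 3531005/11937821 -807172/2679919]
step 2: x' = x̄ + K·y = [-174383854/131316031, 43385196/131316031]
step 2: P' = (I − K·H)·P̄ = [30701884/131316031 -19302132/131316031; -19302132/131316031 39077846/131316031]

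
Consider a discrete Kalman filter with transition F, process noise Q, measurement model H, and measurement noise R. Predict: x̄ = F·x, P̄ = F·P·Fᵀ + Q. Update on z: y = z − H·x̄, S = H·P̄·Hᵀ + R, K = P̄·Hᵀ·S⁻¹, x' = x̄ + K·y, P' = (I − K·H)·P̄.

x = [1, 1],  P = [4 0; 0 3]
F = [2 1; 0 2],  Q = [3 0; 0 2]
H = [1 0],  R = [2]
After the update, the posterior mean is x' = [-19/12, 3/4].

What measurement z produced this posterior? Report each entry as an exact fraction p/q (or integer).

x̄ = F·x = [3, 2]
P̄ = F·P·Fᵀ + Q = [22 6; 6 14]
S = H·P̄·Hᵀ + R = [24]
K = P̄·Hᵀ·S⁻¹ = [11/12; 1/4]
x' − x̄ = [-55/12, -5/4] = K·y
y = (KᵀK)⁻¹·Kᵀ·(x' − x̄) = [-5]
z = y + H·x̄ = [-5] + [3] = [-2]

z = [-2]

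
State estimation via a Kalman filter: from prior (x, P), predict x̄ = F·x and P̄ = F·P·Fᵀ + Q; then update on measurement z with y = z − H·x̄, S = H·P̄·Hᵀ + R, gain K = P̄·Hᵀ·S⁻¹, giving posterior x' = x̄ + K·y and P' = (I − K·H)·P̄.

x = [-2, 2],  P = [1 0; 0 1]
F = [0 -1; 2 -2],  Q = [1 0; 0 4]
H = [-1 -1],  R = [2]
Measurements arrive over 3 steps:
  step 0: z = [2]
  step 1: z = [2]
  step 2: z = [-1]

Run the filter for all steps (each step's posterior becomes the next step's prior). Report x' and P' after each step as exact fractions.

step 0: x̄ = F·x = [-2, -8]
step 0: P̄ = F·P·Fᵀ + Q = [2 2; 2 12]
step 0: y = z − H·x̄ = [-8]
step 0: S = H·P̄·Hᵀ + R = [20]
step 0: K = P̄·Hᵀ·S⁻¹ = [-1/5; -7/10]
step 0: x' = x̄ + K·y = [-2/5, -12/5]
step 0: P' = (I − K·H)·P̄ = [6/5 -4/5; -4/5 11/5]
step 1: x̄ = F·x = [12/5, 4]
step 1: P̄ = F·P·Fᵀ + Q = [16/5 6; 6 24]
step 1: y = z − H·x̄ = [42/5]
step 1: S = H·P̄·Hᵀ + R = [206/5]
step 1: K = P̄·Hᵀ·S⁻¹ = [-23/103; -75/103]
step 1: x' = x̄ + K·y = [54/103, -218/103]
step 1: P' = (I − K·H)·P̄ = [118/103 -72/103; -72/103 222/103]
step 2: x̄ = F·x = [218/103, 544/103]
step 2: P̄ = F·P·Fᵀ + Q = [325/103 588/103; 588/103 2348/103]
step 2: y = z − H·x̄ = [659/103]
step 2: S = H·P̄·Hᵀ + R = [4055/103]
step 2: K = P̄·Hᵀ·S⁻¹ = [-913/4055; -2936/4055]
step 2: x' = x̄ + K·y = [2741/4055, 2632/4055]
step 2: P' = (I − K·H)·P̄ = [4702/4055 -2876/4055; -2876/4055 8748/4055]

step 0: x' = [-2/5, -12/5], P' = [6/5 -4/5; -4/5 11/5]
step 1: x' = [54/103, -218/103], P' = [118/103 -72/103; -72/103 222/103]
step 2: x' = [2741/4055, 2632/4055], P' = [4702/4055 -2876/4055; -2876/4055 8748/4055]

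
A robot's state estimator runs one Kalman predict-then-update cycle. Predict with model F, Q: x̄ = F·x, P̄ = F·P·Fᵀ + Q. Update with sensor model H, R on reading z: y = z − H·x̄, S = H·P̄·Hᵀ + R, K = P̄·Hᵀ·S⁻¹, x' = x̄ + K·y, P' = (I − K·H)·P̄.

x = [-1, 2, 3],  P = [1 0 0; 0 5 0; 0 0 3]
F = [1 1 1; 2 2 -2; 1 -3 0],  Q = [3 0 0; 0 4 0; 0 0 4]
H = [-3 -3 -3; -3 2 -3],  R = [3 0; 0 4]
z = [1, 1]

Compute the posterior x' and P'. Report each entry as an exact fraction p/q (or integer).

x' = [444/91, -4/91, -477/91]
P' = [368406/33397 1536/33397 -368474/33397; 1536/33397 9278/33397 -4208/33397; -368474/33397 -4208/33397 375618/33397]

x̄ = F·x = [4, -4, -7]
P̄ = F·P·Fᵀ + Q = [12 6 -14; 6 40 -28; -14 -28 50]
y = z − H·x̄ = [-20, 0]
S = H·P̄·Hᵀ + R = [273 0; 0 734]
K = P̄·Hᵀ·S⁻¹ = [-4/91 9/367; -18/91 73/367; -8/91 -82/367]
x' = x̄ + K·y = [444/91, -4/91, -477/91]
P' = (I − K·H)·P̄ = [368406/33397 1536/33397 -368474/33397; 1536/33397 9278/33397 -4208/33397; -368474/33397 -4208/33397 375618/33397]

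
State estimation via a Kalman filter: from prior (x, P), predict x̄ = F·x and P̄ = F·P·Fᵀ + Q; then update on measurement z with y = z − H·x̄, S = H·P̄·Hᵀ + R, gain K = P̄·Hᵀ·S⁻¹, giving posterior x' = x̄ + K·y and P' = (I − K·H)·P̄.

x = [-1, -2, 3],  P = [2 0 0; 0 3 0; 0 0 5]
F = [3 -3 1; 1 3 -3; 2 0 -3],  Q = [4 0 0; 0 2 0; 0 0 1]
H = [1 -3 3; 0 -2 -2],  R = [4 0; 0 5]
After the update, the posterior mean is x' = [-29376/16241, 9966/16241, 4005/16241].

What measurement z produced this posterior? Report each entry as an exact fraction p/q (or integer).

x̄ = F·x = [6, -16, -11]
P̄ = F·P·Fᵀ + Q = [54 -36 -3; -36 76 49; -3 49 54]
S = H·P̄·Hᵀ + R = [544 210; 210 917]
K = P̄·Hᵀ·S⁻¹ = [17703/64964 5151/227374; -7827/64964 -55715/227374; 1938/16241 -28646/113687]
x' − x̄ = [-126822/16241, 269822/16241, 182656/16241] = K·y
y = (KᵀK)⁻¹·Kᵀ·(x' − x̄) = [-24, -56]
z = y + H·x̄ = [-24, -56] + [21, 54] = [-3, -2]

z = [-3, -2]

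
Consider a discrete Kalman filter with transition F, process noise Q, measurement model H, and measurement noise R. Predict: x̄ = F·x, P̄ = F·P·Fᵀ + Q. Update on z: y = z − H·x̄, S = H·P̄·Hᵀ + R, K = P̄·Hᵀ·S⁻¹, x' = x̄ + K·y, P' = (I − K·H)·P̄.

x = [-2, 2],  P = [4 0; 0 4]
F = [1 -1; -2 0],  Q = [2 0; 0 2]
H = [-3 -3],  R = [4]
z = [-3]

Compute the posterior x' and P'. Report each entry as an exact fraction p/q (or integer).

x' = [-215/56, 269/56]
P' = [271/28 -269/28; -269/28 279/28]

x̄ = F·x = [-4, 4]
P̄ = F·P·Fᵀ + Q = [10 -8; -8 18]
y = z − H·x̄ = [-3]
S = H·P̄·Hᵀ + R = [112]
K = P̄·Hᵀ·S⁻¹ = [-3/56; -15/56]
x' = x̄ + K·y = [-215/56, 269/56]
P' = (I − K·H)·P̄ = [271/28 -269/28; -269/28 279/28]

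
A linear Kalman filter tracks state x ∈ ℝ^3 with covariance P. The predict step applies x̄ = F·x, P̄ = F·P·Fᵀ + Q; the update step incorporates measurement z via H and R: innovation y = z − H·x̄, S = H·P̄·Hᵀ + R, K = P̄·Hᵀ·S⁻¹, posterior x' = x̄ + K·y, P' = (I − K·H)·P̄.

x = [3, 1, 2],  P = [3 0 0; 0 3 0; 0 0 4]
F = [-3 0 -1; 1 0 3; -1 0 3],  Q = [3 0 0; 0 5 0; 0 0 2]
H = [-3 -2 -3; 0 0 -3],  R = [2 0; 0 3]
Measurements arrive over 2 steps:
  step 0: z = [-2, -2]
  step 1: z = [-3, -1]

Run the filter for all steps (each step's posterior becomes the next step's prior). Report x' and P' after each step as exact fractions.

step 0: x' = [-69437/19732, 96443/19732, 16795/19732], P' = [157663/19732 -210537/19732 -12009/19732; -210537/19732 300163/19732 8799/19732; -12009/19732 8799/19732 6263/19732]
step 1: x' = [1482557/79991386, 32646765/39995693, 35146571/79991386], P' = [202267111/39995693 -270370830/39995693 -12535287/39995693; -270370830/39995693 400024791/39995693 2020348/39995693; -12535287/39995693 2020348/39995693 11592533/39995693]

step 0: x̄ = F·x = [-11, 9, 3]
step 0: P̄ = F·P·Fᵀ + Q = [34 -21 -3; -21 44 33; -3 33 41]
step 0: y = z − H·x̄ = [-8, 7]
step 0: S = H·P̄·Hᵀ + R = [943 540; 540 372]
step 0: K = P̄·Hᵀ·S⁻¹ = [-1986/4933 12009/19732; 611/4933 -8799/19732; -45/4933 -6263/19732]
step 0: x' = x̄ + K·y = [-69437/19732, 96443/19732, 16795/19732]
step 0: P' = (I − K·H)·P̄ = [157663/19732 -210537/19732 -12009/19732; -210537/19732 300163/19732 8799/19732; -12009/19732 8799/19732 6263/19732]
step 1: x̄ = F·x = [47879/4933, -4763/4933, 59911/9866]
step 1: P̄ = F·P·Fᵀ + Q = [353093/4933 -92922/4933 137568/4933; -92922/4933 60159/4933 -25324/4933; 137568/4933 -25324/4933 81387/4933]
step 1: y = z − H·x̄ = [418357/9866, 169867/9866]
step 1: S = H·P̄·Hᵀ + R = [5218094/4933 1818651/4933; 1818651/4933 747282/4933]
step 1: K = P̄·Hᵀ·S⁻¹ = [-14226906/39995693 12535287/39995693; 2500932/39995693 -2020348/39995693; -606217/39995693 -11592533/39995693]
step 1: x' = x̄ + K·y = [1482557/79991386, 32646765/39995693, 35146571/79991386]
step 1: P' = (I − K·H)·P̄ = [202267111/39995693 -270370830/39995693 -12535287/39995693; -270370830/39995693 400024791/39995693 2020348/39995693; -12535287/39995693 2020348/39995693 11592533/39995693]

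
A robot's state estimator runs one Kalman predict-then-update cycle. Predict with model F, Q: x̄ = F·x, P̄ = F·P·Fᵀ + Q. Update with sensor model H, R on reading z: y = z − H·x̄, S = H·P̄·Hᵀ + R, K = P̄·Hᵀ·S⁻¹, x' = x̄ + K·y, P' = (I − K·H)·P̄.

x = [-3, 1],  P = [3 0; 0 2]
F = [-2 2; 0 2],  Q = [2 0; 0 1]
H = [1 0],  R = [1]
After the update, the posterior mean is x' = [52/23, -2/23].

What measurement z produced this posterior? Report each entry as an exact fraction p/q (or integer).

z = [2]

x̄ = F·x = [8, 2]
P̄ = F·P·Fᵀ + Q = [22 8; 8 9]
S = H·P̄·Hᵀ + R = [23]
K = P̄·Hᵀ·S⁻¹ = [22/23; 8/23]
x' − x̄ = [-132/23, -48/23] = K·y
y = (KᵀK)⁻¹·Kᵀ·(x' − x̄) = [-6]
z = y + H·x̄ = [-6] + [8] = [2]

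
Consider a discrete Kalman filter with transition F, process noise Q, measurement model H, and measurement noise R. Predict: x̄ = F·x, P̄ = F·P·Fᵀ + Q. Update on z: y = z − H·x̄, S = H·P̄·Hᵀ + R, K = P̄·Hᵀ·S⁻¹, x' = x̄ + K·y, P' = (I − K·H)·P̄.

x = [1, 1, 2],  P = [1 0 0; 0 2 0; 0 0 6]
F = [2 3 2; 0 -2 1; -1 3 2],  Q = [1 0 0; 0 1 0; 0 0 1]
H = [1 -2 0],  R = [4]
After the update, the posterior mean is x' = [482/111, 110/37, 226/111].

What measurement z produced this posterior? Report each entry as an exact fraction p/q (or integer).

z = [-2]

x̄ = F·x = [9, 0, 6]
P̄ = F·P·Fᵀ + Q = [47 0 40; 0 15 0; 40 0 44]
S = H·P̄·Hᵀ + R = [111]
K = P̄·Hᵀ·S⁻¹ = [47/111; -10/37; 40/111]
x' − x̄ = [-517/111, 110/37, -440/111] = K·y
y = (KᵀK)⁻¹·Kᵀ·(x' − x̄) = [-11]
z = y + H·x̄ = [-11] + [9] = [-2]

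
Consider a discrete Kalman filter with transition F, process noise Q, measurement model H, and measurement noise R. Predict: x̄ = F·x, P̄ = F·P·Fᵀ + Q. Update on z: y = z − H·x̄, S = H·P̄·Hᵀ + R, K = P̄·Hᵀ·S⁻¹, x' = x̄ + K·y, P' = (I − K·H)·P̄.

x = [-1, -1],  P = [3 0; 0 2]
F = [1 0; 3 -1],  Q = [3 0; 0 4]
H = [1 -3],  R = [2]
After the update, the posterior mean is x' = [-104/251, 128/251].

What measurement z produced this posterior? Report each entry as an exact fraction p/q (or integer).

x̄ = F·x = [-1, -2]
P̄ = F·P·Fᵀ + Q = [6 9; 9 33]
S = H·P̄·Hᵀ + R = [251]
K = P̄·Hᵀ·S⁻¹ = [-21/251; -90/251]
x' − x̄ = [147/251, 630/251] = K·y
y = (KᵀK)⁻¹·Kᵀ·(x' − x̄) = [-7]
z = y + H·x̄ = [-7] + [5] = [-2]

z = [-2]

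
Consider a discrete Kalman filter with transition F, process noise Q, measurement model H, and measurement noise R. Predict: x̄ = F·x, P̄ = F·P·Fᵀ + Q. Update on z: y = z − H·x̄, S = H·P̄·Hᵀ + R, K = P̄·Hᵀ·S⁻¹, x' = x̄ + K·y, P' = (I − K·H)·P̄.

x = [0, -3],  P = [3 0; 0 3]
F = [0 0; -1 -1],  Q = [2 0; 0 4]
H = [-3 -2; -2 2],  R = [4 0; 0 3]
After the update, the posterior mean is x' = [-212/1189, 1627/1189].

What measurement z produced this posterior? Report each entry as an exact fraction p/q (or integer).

z = [-2, 3]

x̄ = F·x = [0, 3]
P̄ = F·P·Fᵀ + Q = [2 0; 0 10]
S = H·P̄·Hᵀ + R = [62 -28; -28 51]
K = P̄·Hᵀ·S⁻¹ = [-209/1189 -208/1189; -230/1189 340/1189]
x' − x̄ = [-212/1189, -1940/1189] = K·y
y = (KᵀK)⁻¹·Kᵀ·(x' − x̄) = [4, -3]
z = y + H·x̄ = [4, -3] + [-6, 6] = [-2, 3]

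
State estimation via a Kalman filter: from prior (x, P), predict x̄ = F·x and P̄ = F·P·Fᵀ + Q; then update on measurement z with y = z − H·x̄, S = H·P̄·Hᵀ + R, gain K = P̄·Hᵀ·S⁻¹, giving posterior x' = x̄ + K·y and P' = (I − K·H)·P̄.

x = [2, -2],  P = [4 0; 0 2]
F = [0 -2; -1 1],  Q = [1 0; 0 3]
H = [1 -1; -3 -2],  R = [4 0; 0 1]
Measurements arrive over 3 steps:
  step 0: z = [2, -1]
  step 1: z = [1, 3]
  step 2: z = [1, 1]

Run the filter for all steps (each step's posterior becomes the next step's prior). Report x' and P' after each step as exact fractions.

step 0: x̄ = F·x = [4, -4]
step 0: P̄ = F·P·Fᵀ + Q = [9 -4; -4 9]
step 0: y = z − H·x̄ = [-6, 3]
step 0: S = H·P̄·Hᵀ + R = [30 -13; -13 70]
step 0: K = P̄·Hᵀ·S⁻¹ = [663/1931 -401/1931; -988/1931 -349/1931]
step 0: x' = x̄ + K·y = [2543/1931, -2843/1931]
step 0: P' = (I − K·H)·P̄ = [1141/1931 -1511/1931; -1511/1931 2441/1931]
step 1: x̄ = F·x = [5686/1931, -5386/1931]
step 1: P̄ = F·P·Fᵀ + Q = [11695/1931 -7904/1931; -7904/1931 12397/1931]
step 1: y = z − H·x̄ = [-9141/1931, 12079/1931]
step 1: S = H·P̄·Hᵀ + R = [47624/1931 -18195/1931; -18195/1931 61926/1931]
step 1: K = P̄·Hᵀ·S⁻¹ = [148963/451943 -290753/1355829; -220412/451943 -217973/1355829]
step 1: x' = x̄ + K·y = [58118/1355829, -2015035/1355829]
step 1: P' = (I − K·H)·P̄ = [773173/1355829 -1014383/1355829; -1014383/1355829 1630561/1355829]
step 2: x̄ = F·x = [4030070/1355829, -691051/451943]
step 2: P̄ = F·P·Fᵀ + Q = [7878073/1355829 -1763296/451943; -1763296/451943 2833329/451943]
step 2: y = z − H·x̄ = [-4747394/1355829, 3099911/451943]
step 2: S = H·P̄·Hᵀ + R = [32381152/1355829 -3974711/451943; -3974711/451943 14259926/451943]
step 2: K = P̄·Hᵀ·S⁻¹ = [300671791/916836523 -195969687/916836523; -445045620/916836523 -148273155/916836523]
step 2: x' = x̄ + K·y = [328243565/916836523, -860607226/916836523]
step 2: P' = (I − K·H)·P̄ = [520268803/916836523 -682418361/916836523; -682418361/916836523 1097764119/916836523]

step 0: x' = [2543/1931, -2843/1931], P' = [1141/1931 -1511/1931; -1511/1931 2441/1931]
step 1: x' = [58118/1355829, -2015035/1355829], P' = [773173/1355829 -1014383/1355829; -1014383/1355829 1630561/1355829]
step 2: x' = [328243565/916836523, -860607226/916836523], P' = [520268803/916836523 -682418361/916836523; -682418361/916836523 1097764119/916836523]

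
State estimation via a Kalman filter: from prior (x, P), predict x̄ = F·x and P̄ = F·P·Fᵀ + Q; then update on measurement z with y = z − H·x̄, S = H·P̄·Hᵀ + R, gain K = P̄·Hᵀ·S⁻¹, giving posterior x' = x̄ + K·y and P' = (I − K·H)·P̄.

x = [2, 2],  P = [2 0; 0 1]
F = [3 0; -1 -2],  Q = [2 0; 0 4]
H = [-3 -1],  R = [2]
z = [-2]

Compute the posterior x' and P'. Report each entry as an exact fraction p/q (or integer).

x' = [33/13, -214/39]
P' = [17/13 -42/13; -42/13 374/39]

x̄ = F·x = [6, -6]
P̄ = F·P·Fᵀ + Q = [20 -6; -6 10]
y = z − H·x̄ = [10]
S = H·P̄·Hᵀ + R = [156]
K = P̄·Hᵀ·S⁻¹ = [-9/26; 2/39]
x' = x̄ + K·y = [33/13, -214/39]
P' = (I − K·H)·P̄ = [17/13 -42/13; -42/13 374/39]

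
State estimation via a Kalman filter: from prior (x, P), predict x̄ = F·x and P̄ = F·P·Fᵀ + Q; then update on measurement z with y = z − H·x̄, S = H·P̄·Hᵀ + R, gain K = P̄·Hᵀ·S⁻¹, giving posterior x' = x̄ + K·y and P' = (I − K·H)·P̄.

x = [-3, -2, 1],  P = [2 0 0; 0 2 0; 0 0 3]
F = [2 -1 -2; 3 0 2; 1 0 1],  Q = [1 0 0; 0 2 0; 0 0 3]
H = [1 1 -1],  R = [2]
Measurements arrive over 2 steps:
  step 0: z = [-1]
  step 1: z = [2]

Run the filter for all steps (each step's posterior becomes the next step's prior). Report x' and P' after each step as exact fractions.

step 0: x' = [-4/9, -23/9, -14/9], P' = [82/9 -100/9 -28/9; -100/9 208/9 100/9; -28/9 100/9 356/45]
step 1: x' = [7257/1604, -10921/2406, -3235/1604], P' = [32871/1604 -69511/2406 -15909/1604; -69511/2406 63109/1203 18447/802; -15909/1604 18447/802 20823/1604]

step 0: x̄ = F·x = [-6, -7, -2]
step 0: P̄ = F·P·Fᵀ + Q = [23 0 -2; 0 32 12; -2 12 8]
step 0: y = z − H·x̄ = [10]
step 0: S = H·P̄·Hᵀ + R = [45]
step 0: K = P̄·Hᵀ·S⁻¹ = [5/9; 4/9; 2/45]
step 0: x' = x̄ + K·y = [-4/9, -23/9, -14/9]
step 0: P' = (I − K·H)·P̄ = [82/9 -100/9 -28/9; -100/9 208/9 100/9; -28/9 100/9 356/45]
step 1: x̄ = F·x = [43/9, -40/9, -2]
step 1: P̄ = F·P·Fᵀ + Q = [9269/45 1816/45 12/5; 1816/45 3524/45 138/5; 12/5 138/5 69/5]
step 1: y = z − H·x̄ = [-1/3]
step 1: S = H·P̄·Hᵀ + R = [1604/5]
step 1: K = P̄·Hᵀ·S⁻¹ = [3659/4812; 683/2406; 81/1604]
step 1: x' = x̄ + K·y = [7257/1604, -10921/2406, -3235/1604]
step 1: P' = (I − K·H)·P̄ = [32871/1604 -69511/2406 -15909/1604; -69511/2406 63109/1203 18447/802; -15909/1604 18447/802 20823/1604]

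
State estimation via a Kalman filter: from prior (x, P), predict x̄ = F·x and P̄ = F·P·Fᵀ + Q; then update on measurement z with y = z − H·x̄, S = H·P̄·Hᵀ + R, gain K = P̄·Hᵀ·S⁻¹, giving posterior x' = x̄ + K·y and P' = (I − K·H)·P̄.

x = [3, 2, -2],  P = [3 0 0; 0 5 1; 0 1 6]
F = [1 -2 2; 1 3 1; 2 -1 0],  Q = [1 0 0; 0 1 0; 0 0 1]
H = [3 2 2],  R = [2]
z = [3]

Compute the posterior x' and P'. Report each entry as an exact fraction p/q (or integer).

x̄ = F·x = [-5, 7, 4]
P̄ = F·P·Fᵀ + Q = [40 -11 14; -11 61 -10; 14 -10 18]
y = z − H·x̄ = [-4]
S = H·P̄·Hᵀ + R = [634]
K = P̄·Hᵀ·S⁻¹ = [63/317; 69/634; 29/317]
x' = x̄ + K·y = [-1837/317, 2081/317, 1152/317]
P' = (I − K·H)·P̄ = [4742/317 -7834/317 784/317; -7834/317 33913/634 -5171/317; 784/317 -5171/317 4024/317]

x' = [-1837/317, 2081/317, 1152/317]
P' = [4742/317 -7834/317 784/317; -7834/317 33913/634 -5171/317; 784/317 -5171/317 4024/317]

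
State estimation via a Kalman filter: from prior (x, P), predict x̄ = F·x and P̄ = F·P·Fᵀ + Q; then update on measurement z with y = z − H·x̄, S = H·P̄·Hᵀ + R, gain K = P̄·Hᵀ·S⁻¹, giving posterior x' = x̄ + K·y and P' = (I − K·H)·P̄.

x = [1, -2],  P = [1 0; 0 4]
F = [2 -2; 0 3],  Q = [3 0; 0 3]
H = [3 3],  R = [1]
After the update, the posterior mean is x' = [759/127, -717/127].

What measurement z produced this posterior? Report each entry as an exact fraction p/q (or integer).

z = [1]

x̄ = F·x = [6, -6]
P̄ = F·P·Fᵀ + Q = [23 -24; -24 39]
S = H·P̄·Hᵀ + R = [127]
K = P̄·Hᵀ·S⁻¹ = [-3/127; 45/127]
x' − x̄ = [-3/127, 45/127] = K·y
y = (KᵀK)⁻¹·Kᵀ·(x' − x̄) = [1]
z = y + H·x̄ = [1] + [0] = [1]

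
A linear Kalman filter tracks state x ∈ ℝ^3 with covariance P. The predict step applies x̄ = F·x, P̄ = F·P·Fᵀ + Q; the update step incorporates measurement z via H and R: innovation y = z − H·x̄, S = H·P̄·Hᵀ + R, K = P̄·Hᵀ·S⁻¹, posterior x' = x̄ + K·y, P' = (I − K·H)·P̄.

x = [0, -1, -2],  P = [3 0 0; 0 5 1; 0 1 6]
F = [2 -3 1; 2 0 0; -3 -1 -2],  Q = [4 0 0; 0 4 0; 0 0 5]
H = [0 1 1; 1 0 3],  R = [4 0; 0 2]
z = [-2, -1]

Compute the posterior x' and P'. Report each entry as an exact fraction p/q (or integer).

x̄ = F·x = [1, 0, 5]
P̄ = F·P·Fᵀ + Q = [61 12 -10; 12 16 -18; -10 -18 65]
y = z − H·x̄ = [-7, -17]
S = H·P̄·Hᵀ + R = [49 143; 143 588]
K = P̄·Hᵀ·S⁻¹ = [-3257/8363 1233/8363; 4830/8363 -1772/8363; 1181/8363 2344/8363]
x' = x̄ + K·y = [10201/8363, -3686/8363, -6300/8363]
P' = (I − K·H)·P̄ = [478434/8363 145628/8363 -158656/8363; 145628/8363 69044/8363 -49724/8363; -158656/8363 -49724/8363 54448/8363]

x' = [10201/8363, -3686/8363, -6300/8363]
P' = [478434/8363 145628/8363 -158656/8363; 145628/8363 69044/8363 -49724/8363; -158656/8363 -49724/8363 54448/8363]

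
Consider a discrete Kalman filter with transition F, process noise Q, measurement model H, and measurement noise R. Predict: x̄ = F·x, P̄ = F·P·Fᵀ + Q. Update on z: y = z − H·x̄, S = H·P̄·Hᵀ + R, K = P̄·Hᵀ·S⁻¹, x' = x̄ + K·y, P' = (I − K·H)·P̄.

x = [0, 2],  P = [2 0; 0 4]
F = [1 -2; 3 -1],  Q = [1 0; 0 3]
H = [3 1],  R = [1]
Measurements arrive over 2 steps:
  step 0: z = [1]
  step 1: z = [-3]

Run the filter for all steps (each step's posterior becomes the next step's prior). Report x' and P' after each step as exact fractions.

step 0: x' = [-59/281, 443/281], P' = [298/281 -823/281; -823/281 2536/281]
step 1: x' = [-66307/69259, -29180/207777], P' = [24397/69259 -55267/69259; -55267/69259 543583/207777]

step 0: x̄ = F·x = [-4, -2]
step 0: P̄ = F·P·Fᵀ + Q = [19 14; 14 25]
step 0: y = z − H·x̄ = [15]
step 0: S = H·P̄·Hᵀ + R = [281]
step 0: K = P̄·Hᵀ·S⁻¹ = [71/281; 67/281]
step 0: x' = x̄ + K·y = [-59/281, 443/281]
step 0: P' = (I − K·H)·P̄ = [298/281 -823/281; -823/281 2536/281]
step 1: x̄ = F·x = [-945/281, -620/281]
step 1: P̄ = F·P·Fᵀ + Q = [14015/281 11727/281; 11727/281 10999/281]
step 1: y = z − H·x̄ = [2612/281]
step 1: S = H·P̄·Hᵀ + R = [207777/281]
step 1: K = P̄·Hᵀ·S⁻¹ = [17924/69259; 46180/207777]
step 1: x' = x̄ + K·y = [-66307/69259, -29180/207777]
step 1: P' = (I − K·H)·P̄ = [24397/69259 -55267/69259; -55267/69259 543583/207777]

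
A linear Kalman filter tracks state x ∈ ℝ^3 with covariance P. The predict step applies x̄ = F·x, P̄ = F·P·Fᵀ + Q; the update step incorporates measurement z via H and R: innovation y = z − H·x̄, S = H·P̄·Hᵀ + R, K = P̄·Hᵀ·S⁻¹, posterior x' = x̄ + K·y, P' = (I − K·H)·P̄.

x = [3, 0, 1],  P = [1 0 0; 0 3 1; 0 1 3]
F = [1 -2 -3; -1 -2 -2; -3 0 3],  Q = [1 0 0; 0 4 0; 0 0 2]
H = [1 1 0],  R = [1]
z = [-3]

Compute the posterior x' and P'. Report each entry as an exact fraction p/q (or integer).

x̄ = F·x = [0, -5, -6]
P̄ = F·P·Fᵀ + Q = [53 39 -36; 39 37 -21; -36 -21 38]
y = z − H·x̄ = [2]
S = H·P̄·Hᵀ + R = [169]
K = P̄·Hᵀ·S⁻¹ = [92/169; 76/169; -57/169]
x' = x̄ + K·y = [184/169, -693/169, -1128/169]
P' = (I − K·H)·P̄ = [493/169 -401/169 -840/169; -401/169 477/169 783/169; -840/169 783/169 3173/169]

x' = [184/169, -693/169, -1128/169]
P' = [493/169 -401/169 -840/169; -401/169 477/169 783/169; -840/169 783/169 3173/169]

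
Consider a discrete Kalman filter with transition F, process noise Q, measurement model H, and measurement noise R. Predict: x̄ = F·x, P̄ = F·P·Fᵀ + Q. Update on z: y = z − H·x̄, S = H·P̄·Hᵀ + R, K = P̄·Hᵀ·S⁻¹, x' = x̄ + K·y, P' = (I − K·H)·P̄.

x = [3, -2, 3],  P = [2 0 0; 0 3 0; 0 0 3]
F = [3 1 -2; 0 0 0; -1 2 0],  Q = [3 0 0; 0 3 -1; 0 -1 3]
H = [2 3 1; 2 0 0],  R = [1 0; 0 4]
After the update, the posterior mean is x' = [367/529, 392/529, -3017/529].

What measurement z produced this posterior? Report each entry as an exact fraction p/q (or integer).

z = [-2, 1]

x̄ = F·x = [1, 0, -7]
P̄ = F·P·Fᵀ + Q = [36 0 0; 0 3 -1; 0 -1 17]
S = H·P̄·Hᵀ + R = [183 144; 144 148]
K = P̄·Hᵀ·S⁻¹ = [24/529 234/529; 296/1587 -96/529; 518/1587 -168/529]
x' − x̄ = [-162/529, 392/529, 686/529] = K·y
y = (KᵀK)⁻¹·Kᵀ·(x' − x̄) = [3, -1]
z = y + H·x̄ = [3, -1] + [-5, 2] = [-2, 1]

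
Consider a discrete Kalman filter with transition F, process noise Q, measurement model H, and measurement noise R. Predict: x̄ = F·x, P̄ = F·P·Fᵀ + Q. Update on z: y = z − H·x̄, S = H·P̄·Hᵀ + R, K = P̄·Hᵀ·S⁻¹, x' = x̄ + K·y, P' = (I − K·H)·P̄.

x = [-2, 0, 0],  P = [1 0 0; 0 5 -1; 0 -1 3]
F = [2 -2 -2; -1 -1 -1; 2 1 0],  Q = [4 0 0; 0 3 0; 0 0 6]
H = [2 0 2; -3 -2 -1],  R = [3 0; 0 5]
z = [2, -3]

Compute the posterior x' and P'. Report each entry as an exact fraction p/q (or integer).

x' = [596/3043, 6559/6086, 12871/24344]
P' = [6432/3043 -4514/3043 -6348/3043; -4514/3043 6720/3043 6889/6086; -6348/3043 6889/6086 67425/24344]

x̄ = F·x = [-4, 2, -4]
P̄ = F·P·Fᵀ + Q = [32 10 -4; 10 10 -6; -4 -6 15]
y = z − H·x̄ = [18, -15]
S = H·P̄·Hᵀ + R = [159 -206; -206 420]
K = P̄·Hᵀ·S⁻¹ = [56/3043 -784/3043; -713/3043 -1337/6086; 5547/12172 5963/24344]
x' = x̄ + K·y = [596/3043, 6559/6086, 12871/24344]
P' = (I − K·H)·P̄ = [6432/3043 -4514/3043 -6348/3043; -4514/3043 6720/3043 6889/6086; -6348/3043 6889/6086 67425/24344]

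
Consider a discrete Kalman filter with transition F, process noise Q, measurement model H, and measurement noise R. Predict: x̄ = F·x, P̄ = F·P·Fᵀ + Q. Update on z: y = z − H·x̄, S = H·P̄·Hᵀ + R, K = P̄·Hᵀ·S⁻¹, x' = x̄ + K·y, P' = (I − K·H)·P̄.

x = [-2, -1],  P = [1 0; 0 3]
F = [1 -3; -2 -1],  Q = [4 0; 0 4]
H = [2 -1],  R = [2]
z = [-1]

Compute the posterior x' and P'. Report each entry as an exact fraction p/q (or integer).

x' = [227/113, 571/113]
P' = [367/113 620/113; 620/113 1234/113]

x̄ = F·x = [1, 5]
P̄ = F·P·Fᵀ + Q = [32 7; 7 11]
y = z − H·x̄ = [2]
S = H·P̄·Hᵀ + R = [113]
K = P̄·Hᵀ·S⁻¹ = [57/113; 3/113]
x' = x̄ + K·y = [227/113, 571/113]
P' = (I − K·H)·P̄ = [367/113 620/113; 620/113 1234/113]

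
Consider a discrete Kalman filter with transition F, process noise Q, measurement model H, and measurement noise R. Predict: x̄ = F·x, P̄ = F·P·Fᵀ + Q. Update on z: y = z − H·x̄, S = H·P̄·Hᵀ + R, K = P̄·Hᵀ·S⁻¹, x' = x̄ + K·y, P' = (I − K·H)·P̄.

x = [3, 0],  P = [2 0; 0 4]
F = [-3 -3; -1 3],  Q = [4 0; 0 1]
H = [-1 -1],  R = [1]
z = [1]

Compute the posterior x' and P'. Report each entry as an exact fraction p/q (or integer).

x' = [-17/19, -15/38]
P' = [710/19 -696/19; -696/19 1401/38]

x̄ = F·x = [-9, -3]
P̄ = F·P·Fᵀ + Q = [58 -30; -30 39]
y = z − H·x̄ = [-11]
S = H·P̄·Hᵀ + R = [38]
K = P̄·Hᵀ·S⁻¹ = [-14/19; -9/38]
x' = x̄ + K·y = [-17/19, -15/38]
P' = (I − K·H)·P̄ = [710/19 -696/19; -696/19 1401/38]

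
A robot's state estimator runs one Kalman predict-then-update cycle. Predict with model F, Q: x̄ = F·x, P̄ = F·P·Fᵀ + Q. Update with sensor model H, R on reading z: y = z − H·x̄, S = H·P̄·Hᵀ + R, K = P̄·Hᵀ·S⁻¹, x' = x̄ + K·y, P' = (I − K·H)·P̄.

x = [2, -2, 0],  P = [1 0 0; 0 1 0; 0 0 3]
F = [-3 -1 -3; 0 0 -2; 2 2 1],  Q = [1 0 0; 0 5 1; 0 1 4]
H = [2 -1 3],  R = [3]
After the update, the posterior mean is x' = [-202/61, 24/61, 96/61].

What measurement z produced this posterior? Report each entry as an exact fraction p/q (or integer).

z = [-2]

x̄ = F·x = [-4, 0, 0]
P̄ = F·P·Fᵀ + Q = [38 18 -17; 18 17 -5; -17 -5 15]
S = H·P̄·Hᵀ + R = [61]
K = P̄·Hᵀ·S⁻¹ = [7/61; 4/61; 16/61]
x' − x̄ = [42/61, 24/61, 96/61] = K·y
y = (KᵀK)⁻¹·Kᵀ·(x' − x̄) = [6]
z = y + H·x̄ = [6] + [-8] = [-2]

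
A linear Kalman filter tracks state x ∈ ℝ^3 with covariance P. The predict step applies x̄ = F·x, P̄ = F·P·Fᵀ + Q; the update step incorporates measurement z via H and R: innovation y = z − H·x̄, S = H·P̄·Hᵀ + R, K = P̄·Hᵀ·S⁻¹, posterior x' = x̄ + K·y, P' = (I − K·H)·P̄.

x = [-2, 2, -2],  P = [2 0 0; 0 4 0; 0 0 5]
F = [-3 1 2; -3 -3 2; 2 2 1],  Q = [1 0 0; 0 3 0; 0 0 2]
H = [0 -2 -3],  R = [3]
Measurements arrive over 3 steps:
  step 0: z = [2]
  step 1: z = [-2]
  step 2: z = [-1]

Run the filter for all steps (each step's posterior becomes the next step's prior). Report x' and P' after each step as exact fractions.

step 0: x̄ = F·x = [4, -4, -2]
step 0: P̄ = F·P·Fᵀ + Q = [43 26 6; 26 77 -26; 6 -26 31]
step 0: y = z − H·x̄ = [-12]
step 0: S = H·P̄·Hᵀ + R = [278]
step 0: K = P̄·Hᵀ·S⁻¹ = [-35/139; -38/139; -41/278]
step 0: x' = x̄ + K·y = [976/139, -100/139, -32/139]
step 0: P' = (I − K·H)·P̄ = [3527/139 954/139 -601/139; 954/139 7815/139 -5172/139; -601/139 -5172/139 6937/278]
step 1: x̄ = F·x = [-3092/139, -2692/139, 1720/139]
step 1: P̄ = F·P·Fᵀ + Q = [34371/139 55796/139 -28872/139; 55796/139 202817/139 -78336/139; -28872/139 -78336/139 67309/278]
step 1: y = z − H·x̄ = [-502/139]
step 1: S = H·P̄·Hᵀ + R = [349087/278]
step 1: K = P̄·Hᵀ·S⁻¹ = [-49952/349087; -341252/349087; 111417/349087]
step 1: x' = x̄ + K·y = [-7584900/349087, -5528300/349087, 3917254/349087]
step 1: P' = (I − K·H)·P̄ = [77344375/349087 78809700/349087 -52489848/349087; 78809700/349087 90462693/349087 -59967210/349087; -52489848/349087 -59967210/349087 39866723/349087]
step 2: x̄ = F·x = [25060908/349087, 47174108/349087, -22309146/349087]
step 2: P̄ = F·P·Fᵀ + Q = [863529183/349087 1926783404/349087 -870972116/349087; 1926783404/349087 4438837061/349087 -1985282420/349087; -870972116/349087 -1985282420/349087 892442537/349087]
step 2: y = z − H·x̄ = [27071691/349087]
step 2: S = H·P̄·Hᵀ + R = [1964989298/349087]
step 2: K = P̄·Hᵀ·S⁻¹ = [-620325230/982494649; -1460913431/982494649; 1293237229/1964989298]
step 2: x' = x̄ + K·y = [22426945326/982494649, 19476267233/982494649, -25286288187/1964989298]
step 2: P' = (I − K·H)·P̄ = [225748938241/982494649 230806257528/982494649 -153250513122/982494649; 230806257528/982494649 265256381541/982494649 -175376674263/982494649; -153250513122/982494649 -175376674263/982494649 232542328455/1964989298]

step 0: x' = [976/139, -100/139, -32/139], P' = [3527/139 954/139 -601/139; 954/139 7815/139 -5172/139; -601/139 -5172/139 6937/278]
step 1: x' = [-7584900/349087, -5528300/349087, 3917254/349087], P' = [77344375/349087 78809700/349087 -52489848/349087; 78809700/349087 90462693/349087 -59967210/349087; -52489848/349087 -59967210/349087 39866723/349087]
step 2: x' = [22426945326/982494649, 19476267233/982494649, -25286288187/1964989298], P' = [225748938241/982494649 230806257528/982494649 -153250513122/982494649; 230806257528/982494649 265256381541/982494649 -175376674263/982494649; -153250513122/982494649 -175376674263/982494649 232542328455/1964989298]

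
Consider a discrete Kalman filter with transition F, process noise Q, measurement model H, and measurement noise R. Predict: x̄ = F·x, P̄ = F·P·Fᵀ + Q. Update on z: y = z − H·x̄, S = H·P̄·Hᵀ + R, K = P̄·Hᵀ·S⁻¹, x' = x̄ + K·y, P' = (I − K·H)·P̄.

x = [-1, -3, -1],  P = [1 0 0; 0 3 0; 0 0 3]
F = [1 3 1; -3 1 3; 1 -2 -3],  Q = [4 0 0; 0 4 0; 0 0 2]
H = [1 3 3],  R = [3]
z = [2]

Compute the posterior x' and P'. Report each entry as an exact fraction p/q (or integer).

x' = [-983/89, -339/89, 728/89]
P' = [3111/89 1263/89 -2298/89; 1263/89 2531/89 -2916/89; -2298/89 -2916/89 3674/89]

x̄ = F·x = [-11, -3, 8]
P̄ = F·P·Fᵀ + Q = [35 15 -26; 15 43 -36; -26 -36 42]
y = z − H·x̄ = [-2]
S = H·P̄·Hᵀ + R = [89]
K = P̄·Hᵀ·S⁻¹ = [2/89; 36/89; -8/89]
x' = x̄ + K·y = [-983/89, -339/89, 728/89]
P' = (I − K·H)·P̄ = [3111/89 1263/89 -2298/89; 1263/89 2531/89 -2916/89; -2298/89 -2916/89 3674/89]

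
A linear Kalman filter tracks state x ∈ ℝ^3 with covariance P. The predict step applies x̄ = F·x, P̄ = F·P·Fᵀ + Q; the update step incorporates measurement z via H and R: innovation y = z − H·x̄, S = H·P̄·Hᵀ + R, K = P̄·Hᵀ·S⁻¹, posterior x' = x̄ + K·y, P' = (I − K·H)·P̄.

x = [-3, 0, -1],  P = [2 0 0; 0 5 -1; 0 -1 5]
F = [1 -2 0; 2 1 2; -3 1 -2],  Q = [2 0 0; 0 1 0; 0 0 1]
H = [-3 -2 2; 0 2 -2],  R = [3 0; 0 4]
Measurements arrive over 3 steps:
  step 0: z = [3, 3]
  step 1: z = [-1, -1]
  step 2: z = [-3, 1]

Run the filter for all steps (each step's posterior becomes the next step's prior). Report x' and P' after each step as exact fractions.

step 0: x̄ = F·x = [-3, -8, 11]
step 0: P̄ = F·P·Fᵀ + Q = [24 -2 -20; -2 30 -27; -20 -27 48]
step 0: y = z − H·x̄ = [-44, 41]
step 0: S = H·P̄·Hᵀ + R = [963 -636; -636 532]
step 0: K = P̄·Hᵀ·S⁻¹ = [-192/599 -189/599; 418/2995 2283/5990; 272/1797 -121/1198]
step 0: x' = x̄ + K·y = [-1098/599, 8899/5990, 715/3594]
step 0: P' = (I − K·H)·P̄ = [444/599 -388/599 -10/599; -388/599 4863/2995 516/599; -10/599 516/599 637/599]
step 1: x̄ = F·x = [-14389/2995, -32033/17970, 118367/17970]
step 1: P̄ = F·P·Fᵀ + Q = [35422/2995 -9886/2995 -19546/2995; -9886/2995 31638/2995 -18757/2995; -19546/2995 -18757/2995 41298/2995]
step 1: y = z − H·x̄ = [-288886/8985, 28283/1797]
step 1: S = H·P̄·Hᵀ + R = [885503/2995 -99952/599; -99952/599 90756/599]
step 1: K = P̄·Hᵀ·S⁻¹ = [-3951006/12693113 -3810930/12693113; 1510228/12693113 8965095/25386226; 1760108/12693113 -2842515/25386226]
step 1: x' = x̄ + K·y = [6070567/12693113, -632556/12693113, 4648321/12693113]
step 1: P' = (I − K·H)·P̄ = [9032246/12693113 -7486958/12693113 134902/12693113; -7486958/12693113 19103267/12693113 10138172/12693113; 134902/12693113 10138172/12693113 12980687/12693113]
step 2: x̄ = F·x = [7335679/12693113, 20805220/12693113, -28140899/12693113]
step 2: P̄ = F·P·Fᵀ + Q = [140779372/12693113 -37964052/12693113 -77429094/12693113; -37964052/12693113 131532184/12693113 -80875019/12693113; -77429094/12693113 -80875019/12693113 170997226/12693113]
step 2: y = z − H·x̄ = [81819936/12693113, -85199125/12693113]
step 2: S = H·P̄·Hᵀ + R = [3635791983/12693113 -2093908044/12693113; -2093908044/12693113 1907890244/12693113]
step 2: K = P̄·Hᵀ·S⁻¹ = [-5193711284/16756075761 -1668963121/5585358587; 1945390744/16756075761 3910669297/11170717174; 764791806/5585358587 -1270712403/11170717174]
step 2: x' = x̄ + K·y = [3270819930/5585358587, 420552747/11170717174, -6376686763/11170717174]
step 2: P' = (I − K·H)·P̄ = [3956521256/5585358587 -3255576446/5585358587 82349796/5585358587; -3255576446/5585358587 8321192909/5585358587 4410523612/5585358587; 82349796/5585358587 4410523612/5585358587 5681236015/5585358587]

step 0: x' = [-1098/599, 8899/5990, 715/3594], P' = [444/599 -388/599 -10/599; -388/599 4863/2995 516/599; -10/599 516/599 637/599]
step 1: x' = [6070567/12693113, -632556/12693113, 4648321/12693113], P' = [9032246/12693113 -7486958/12693113 134902/12693113; -7486958/12693113 19103267/12693113 10138172/12693113; 134902/12693113 10138172/12693113 12980687/12693113]
step 2: x' = [3270819930/5585358587, 420552747/11170717174, -6376686763/11170717174], P' = [3956521256/5585358587 -3255576446/5585358587 82349796/5585358587; -3255576446/5585358587 8321192909/5585358587 4410523612/5585358587; 82349796/5585358587 4410523612/5585358587 5681236015/5585358587]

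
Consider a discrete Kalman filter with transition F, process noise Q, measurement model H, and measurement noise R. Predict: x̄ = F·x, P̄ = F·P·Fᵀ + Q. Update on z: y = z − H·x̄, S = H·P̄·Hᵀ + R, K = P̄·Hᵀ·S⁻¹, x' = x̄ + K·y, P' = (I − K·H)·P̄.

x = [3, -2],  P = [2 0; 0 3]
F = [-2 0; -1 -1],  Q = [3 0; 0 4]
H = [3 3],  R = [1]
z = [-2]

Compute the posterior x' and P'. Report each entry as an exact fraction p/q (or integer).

x' = [-663/253, 488/253]
P' = [758/253 -743/253; -743/253 756/253]

x̄ = F·x = [-6, -1]
P̄ = F·P·Fᵀ + Q = [11 4; 4 9]
y = z − H·x̄ = [19]
S = H·P̄·Hᵀ + R = [253]
K = P̄·Hᵀ·S⁻¹ = [45/253; 39/253]
x' = x̄ + K·y = [-663/253, 488/253]
P' = (I − K·H)·P̄ = [758/253 -743/253; -743/253 756/253]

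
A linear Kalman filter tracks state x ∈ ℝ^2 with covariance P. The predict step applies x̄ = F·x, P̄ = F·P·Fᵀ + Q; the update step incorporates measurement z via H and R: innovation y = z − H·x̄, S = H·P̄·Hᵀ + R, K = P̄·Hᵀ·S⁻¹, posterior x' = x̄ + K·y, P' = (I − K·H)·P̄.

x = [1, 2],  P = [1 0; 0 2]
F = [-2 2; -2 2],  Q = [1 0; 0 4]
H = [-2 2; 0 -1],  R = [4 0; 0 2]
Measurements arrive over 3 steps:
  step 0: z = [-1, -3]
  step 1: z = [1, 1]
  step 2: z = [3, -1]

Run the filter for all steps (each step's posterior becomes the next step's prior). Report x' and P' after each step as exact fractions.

step 0: x' = [293/92, 65/23], P' = [109/46 38/23; 38/23 40/23]
step 1: x' = [-527/452, -367/452], P' = [395/226 134/113; 134/113 157/113]
step 2: x' = [49/1084, 331/271], P' = [933/542 316/271; 316/271 745/542]

step 0: x̄ = F·x = [2, 2]
step 0: P̄ = F·P·Fᵀ + Q = [13 12; 12 16]
step 0: y = z − H·x̄ = [-1, -1]
step 0: S = H·P̄·Hᵀ + R = [24 -8; -8 18]
step 0: K = P̄·Hᵀ·S⁻¹ = [-33/92 -19/23; 1/23 -20/23]
step 0: x' = x̄ + K·y = [293/92, 65/23]
step 0: P' = (I − K·H)·P̄ = [109/46 38/23; 38/23 40/23]
step 1: x̄ = F·x = [-33/46, -33/46]
step 1: P̄ = F·P·Fᵀ + Q = [97/23 74/23; 74/23 166/23]
step 1: y = z − H·x̄ = [1, 13/46]
step 1: S = H·P̄·Hᵀ + R = [24 -8; -8 212/23]
step 1: K = P̄·Hᵀ·S⁻¹ = [-127/452 -67/113; 23/226 -157/226]
step 1: x' = x̄ + K·y = [-527/452, -367/452]
step 1: P' = (I − K·H)·P̄ = [395/226 134/113; 134/113 157/113]
step 2: x̄ = F·x = [80/113, 80/113]
step 2: P̄ = F·P·Fᵀ + Q = [459/113 346/113; 346/113 798/113]
step 2: y = z − H·x̄ = [3, -33/113]
step 2: S = H·P̄·Hᵀ + R = [24 -8; -8 1024/113]
step 2: K = P̄·Hᵀ·S⁻¹ = [-301/1084 -158/271; 113/1084 -745/1084]
step 2: x' = x̄ + K·y = [49/1084, 331/271]
step 2: P' = (I − K·H)·P̄ = [933/542 316/271; 316/271 745/542]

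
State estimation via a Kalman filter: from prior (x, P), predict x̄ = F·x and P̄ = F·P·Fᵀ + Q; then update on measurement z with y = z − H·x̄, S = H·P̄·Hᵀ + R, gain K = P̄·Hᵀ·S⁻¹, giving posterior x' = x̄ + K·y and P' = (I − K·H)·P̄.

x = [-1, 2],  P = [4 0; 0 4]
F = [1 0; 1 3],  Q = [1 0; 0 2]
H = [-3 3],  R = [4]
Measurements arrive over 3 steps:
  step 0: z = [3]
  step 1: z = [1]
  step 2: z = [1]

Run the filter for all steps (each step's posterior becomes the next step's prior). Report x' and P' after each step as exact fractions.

step 0: x̄ = F·x = [-1, 5]
step 0: P̄ = F·P·Fᵀ + Q = [5 4; 4 42]
step 0: y = z − H·x̄ = [-15]
step 0: S = H·P̄·Hᵀ + R = [355]
step 0: K = P̄·Hᵀ·S⁻¹ = [-3/355; 114/355]
step 0: x' = x̄ + K·y = [-62/71, 13/71]
step 0: P' = (I − K·H)·P̄ = [1766/355 1762/355; 1762/355 1914/355]
step 1: x̄ = F·x = [-62/71, -23/71]
step 1: P̄ = F·P·Fᵀ + Q = [2121/355 7052/355; 7052/355 30274/355]
step 1: y = z − H·x̄ = [-46/71]
step 1: S = H·P̄·Hᵀ + R = [166039/355]
step 1: K = P̄·Hᵀ·S⁻¹ = [14793/166039; 4098/9767]
step 1: x' = x̄ + K·y = [-154576/166039, -5819/9767]
step 1: P' = (I − K·H)·P̄ = [375594/166039 23254/9767; 23254/9767 28718/9767]
step 2: x̄ = F·x = [-154576/166039, -451345/166039]
step 2: P̄ = F·P·Fᵀ + Q = [541633/166039 1561548/166039; 1561548/166039 7473434/166039]
step 2: y = z − H·x̄ = [62138/9767]
step 2: S = H·P̄·Hᵀ + R = [2628935/9767]
step 2: K = P̄·Hᵀ·S⁻¹ = [35997/525787; 1043274/2628935]
step 2: x' = x̄ + K·y = [-4428050/8938379, -8651413/44691895]
step 2: P' = (I − K·H)·P̄ = [17880818/8938379 18696750/8938379; 18696750/8938379 117131294/44691895]

step 0: x' = [-62/71, 13/71], P' = [1766/355 1762/355; 1762/355 1914/355]
step 1: x' = [-154576/166039, -5819/9767], P' = [375594/166039 23254/9767; 23254/9767 28718/9767]
step 2: x' = [-4428050/8938379, -8651413/44691895], P' = [17880818/8938379 18696750/8938379; 18696750/8938379 117131294/44691895]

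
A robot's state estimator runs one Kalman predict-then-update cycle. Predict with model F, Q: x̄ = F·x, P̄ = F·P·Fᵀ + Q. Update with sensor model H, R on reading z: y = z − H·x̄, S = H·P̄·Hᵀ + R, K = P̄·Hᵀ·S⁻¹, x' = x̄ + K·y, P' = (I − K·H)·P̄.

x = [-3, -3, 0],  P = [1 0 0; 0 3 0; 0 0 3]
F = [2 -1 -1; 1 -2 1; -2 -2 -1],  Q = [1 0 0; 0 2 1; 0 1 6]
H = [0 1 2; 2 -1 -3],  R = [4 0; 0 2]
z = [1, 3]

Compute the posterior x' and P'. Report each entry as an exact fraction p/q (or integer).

x' = [4888/3947, -729/3947, 476/3947]
P' = [17713/7894 -4204/3947 6313/3947; -4204/3947 37316/3947 -15616/3947; 6313/3947 -15616/3947 9720/3947]

x̄ = F·x = [-3, 3, 12]
P̄ = F·P·Fᵀ + Q = [11 5 5; 5 18 8; 5 8 25]
y = z − H·x̄ = [-26, 48]
S = H·P̄·Hᵀ + R = [154 -178; -178 257]
K = P̄·Hᵀ·S⁻¹ = [4211/7894 1489/3947; 1521/3947 562/3947; 956/3947 -459/3947]
x' = x̄ + K·y = [4888/3947, -729/3947, 476/3947]
P' = (I − K·H)·P̄ = [17713/7894 -4204/3947 6313/3947; -4204/3947 37316/3947 -15616/3947; 6313/3947 -15616/3947 9720/3947]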